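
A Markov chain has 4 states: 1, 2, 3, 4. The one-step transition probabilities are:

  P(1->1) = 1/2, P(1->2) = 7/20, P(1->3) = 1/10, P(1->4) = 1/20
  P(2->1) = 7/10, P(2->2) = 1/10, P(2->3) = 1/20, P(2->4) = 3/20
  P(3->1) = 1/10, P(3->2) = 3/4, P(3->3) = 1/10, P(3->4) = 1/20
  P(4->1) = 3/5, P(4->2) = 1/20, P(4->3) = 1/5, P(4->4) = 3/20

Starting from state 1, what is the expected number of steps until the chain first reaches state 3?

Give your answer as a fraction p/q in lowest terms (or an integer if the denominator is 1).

Answer: 220/21

Derivation:
Let h_i = expected steps to first reach 3 from state i.
Boundary: h_3 = 0.
First-step equations for the other states:
  h_1 = 1 + 1/2*h_1 + 7/20*h_2 + 1/10*h_3 + 1/20*h_4
  h_2 = 1 + 7/10*h_1 + 1/10*h_2 + 1/20*h_3 + 3/20*h_4
  h_4 = 1 + 3/5*h_1 + 1/20*h_2 + 1/5*h_3 + 3/20*h_4

Substituting h_3 = 0 and rearranging gives the linear system (I - Q) h = 1:
  [1/2, -7/20, -1/20] . (h_1, h_2, h_4) = 1
  [-7/10, 9/10, -3/20] . (h_1, h_2, h_4) = 1
  [-3/5, -1/20, 17/20] . (h_1, h_2, h_4) = 1

Solving yields:
  h_1 = 220/21
  h_2 = 680/63
  h_4 = 580/63

Starting state is 1, so the expected hitting time is h_1 = 220/21.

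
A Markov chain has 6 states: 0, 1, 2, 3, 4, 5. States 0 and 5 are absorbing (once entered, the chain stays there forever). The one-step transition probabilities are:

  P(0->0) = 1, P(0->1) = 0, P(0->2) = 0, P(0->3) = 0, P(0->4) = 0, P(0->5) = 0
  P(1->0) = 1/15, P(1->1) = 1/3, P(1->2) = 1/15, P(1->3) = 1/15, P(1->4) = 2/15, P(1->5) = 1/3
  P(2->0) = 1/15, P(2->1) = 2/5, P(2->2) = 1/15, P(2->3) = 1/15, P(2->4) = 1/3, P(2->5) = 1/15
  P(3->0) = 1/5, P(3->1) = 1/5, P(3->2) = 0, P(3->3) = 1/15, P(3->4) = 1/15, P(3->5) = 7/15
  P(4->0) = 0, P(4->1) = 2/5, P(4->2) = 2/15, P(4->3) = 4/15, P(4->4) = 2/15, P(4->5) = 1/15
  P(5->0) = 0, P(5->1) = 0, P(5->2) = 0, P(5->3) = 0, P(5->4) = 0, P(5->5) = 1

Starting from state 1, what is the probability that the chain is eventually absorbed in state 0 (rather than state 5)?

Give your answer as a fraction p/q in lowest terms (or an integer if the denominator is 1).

Let a_i = P(absorbed in 0 | start in state i).
Boundary conditions: a_0 = 1, a_5 = 0.
For each transient state i, a_i = sum_j P(i->j) * a_j:
  a_1 = 1/15*a_0 + 1/3*a_1 + 1/15*a_2 + 1/15*a_3 + 2/15*a_4 + 1/3*a_5
  a_2 = 1/15*a_0 + 2/5*a_1 + 1/15*a_2 + 1/15*a_3 + 1/3*a_4 + 1/15*a_5
  a_3 = 1/5*a_0 + 1/5*a_1 + 0*a_2 + 1/15*a_3 + 1/15*a_4 + 7/15*a_5
  a_4 = 0*a_0 + 2/5*a_1 + 2/15*a_2 + 4/15*a_3 + 2/15*a_4 + 1/15*a_5

Substituting a_0 = 1 and a_5 = 0, rearrange to (I - Q) a = r where r[i] = P(i -> 0):
  [2/3, -1/15, -1/15, -2/15] . (a_1, a_2, a_3, a_4) = 1/15
  [-2/5, 14/15, -1/15, -1/3] . (a_1, a_2, a_3, a_4) = 1/15
  [-1/5, 0, 14/15, -1/15] . (a_1, a_2, a_3, a_4) = 1/5
  [-2/5, -2/15, -4/15, 13/15] . (a_1, a_2, a_3, a_4) = 0

Solving yields:
  a_1 = 3549/18259
  a_2 = 4558/18259
  a_3 = 4949/18259
  a_4 = 3862/18259

Starting state is 1, so the absorption probability is a_1 = 3549/18259.

Answer: 3549/18259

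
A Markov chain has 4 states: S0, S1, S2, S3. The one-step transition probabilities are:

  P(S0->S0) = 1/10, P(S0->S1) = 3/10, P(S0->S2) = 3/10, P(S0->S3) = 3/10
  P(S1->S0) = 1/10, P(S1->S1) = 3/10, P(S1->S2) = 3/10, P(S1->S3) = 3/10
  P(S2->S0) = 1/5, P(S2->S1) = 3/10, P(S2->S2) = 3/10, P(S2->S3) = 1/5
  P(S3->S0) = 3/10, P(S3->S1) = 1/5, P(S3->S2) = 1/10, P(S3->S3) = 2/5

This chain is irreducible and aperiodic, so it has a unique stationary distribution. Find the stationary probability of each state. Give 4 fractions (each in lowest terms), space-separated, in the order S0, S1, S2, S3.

The stationary distribution satisfies pi = pi * P, i.e.:
  pi_S0 = 1/10*pi_S0 + 1/10*pi_S1 + 1/5*pi_S2 + 3/10*pi_S3
  pi_S1 = 3/10*pi_S0 + 3/10*pi_S1 + 3/10*pi_S2 + 1/5*pi_S3
  pi_S2 = 3/10*pi_S0 + 3/10*pi_S1 + 3/10*pi_S2 + 1/10*pi_S3
  pi_S3 = 3/10*pi_S0 + 3/10*pi_S1 + 1/5*pi_S2 + 2/5*pi_S3
with normalization: pi_S0 + pi_S1 + pi_S2 + pi_S3 = 1.

Using the first 3 balance equations plus normalization, the linear system A*pi = b is:
  [-9/10, 1/10, 1/5, 3/10] . pi = 0
  [3/10, -7/10, 3/10, 1/5] . pi = 0
  [3/10, 3/10, -7/10, 1/10] . pi = 0
  [1, 1, 1, 1] . pi = 1

Solving yields:
  pi_S0 = 163/880
  pi_S1 = 237/880
  pi_S2 = 21/88
  pi_S3 = 27/88

Verification (pi * P):
  163/880*1/10 + 237/880*1/10 + 21/88*1/5 + 27/88*3/10 = 163/880 = pi_S0  (ok)
  163/880*3/10 + 237/880*3/10 + 21/88*3/10 + 27/88*1/5 = 237/880 = pi_S1  (ok)
  163/880*3/10 + 237/880*3/10 + 21/88*3/10 + 27/88*1/10 = 21/88 = pi_S2  (ok)
  163/880*3/10 + 237/880*3/10 + 21/88*1/5 + 27/88*2/5 = 27/88 = pi_S3  (ok)

Answer: 163/880 237/880 21/88 27/88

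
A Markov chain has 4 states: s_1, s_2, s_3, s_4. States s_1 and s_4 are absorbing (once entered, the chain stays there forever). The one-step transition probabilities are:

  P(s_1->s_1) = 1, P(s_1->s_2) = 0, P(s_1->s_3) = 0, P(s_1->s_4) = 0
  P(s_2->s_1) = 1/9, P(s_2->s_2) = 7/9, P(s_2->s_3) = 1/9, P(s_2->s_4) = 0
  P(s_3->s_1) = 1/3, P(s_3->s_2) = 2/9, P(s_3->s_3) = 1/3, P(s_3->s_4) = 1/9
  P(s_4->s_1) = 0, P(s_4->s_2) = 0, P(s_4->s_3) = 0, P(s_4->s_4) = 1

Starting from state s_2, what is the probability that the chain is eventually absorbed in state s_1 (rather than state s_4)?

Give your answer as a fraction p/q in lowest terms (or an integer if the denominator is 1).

Answer: 9/10

Derivation:
Let a_i = P(absorbed in s_1 | start in state i).
Boundary conditions: a_s_1 = 1, a_s_4 = 0.
For each transient state i, a_i = sum_j P(i->j) * a_j:
  a_s_2 = 1/9*a_s_1 + 7/9*a_s_2 + 1/9*a_s_3 + 0*a_s_4
  a_s_3 = 1/3*a_s_1 + 2/9*a_s_2 + 1/3*a_s_3 + 1/9*a_s_4

Substituting a_s_1 = 1 and a_s_4 = 0, rearrange to (I - Q) a = r where r[i] = P(i -> s_1):
  [2/9, -1/9] . (a_s_2, a_s_3) = 1/9
  [-2/9, 2/3] . (a_s_2, a_s_3) = 1/3

Solving yields:
  a_s_2 = 9/10
  a_s_3 = 4/5

Starting state is s_2, so the absorption probability is a_s_2 = 9/10.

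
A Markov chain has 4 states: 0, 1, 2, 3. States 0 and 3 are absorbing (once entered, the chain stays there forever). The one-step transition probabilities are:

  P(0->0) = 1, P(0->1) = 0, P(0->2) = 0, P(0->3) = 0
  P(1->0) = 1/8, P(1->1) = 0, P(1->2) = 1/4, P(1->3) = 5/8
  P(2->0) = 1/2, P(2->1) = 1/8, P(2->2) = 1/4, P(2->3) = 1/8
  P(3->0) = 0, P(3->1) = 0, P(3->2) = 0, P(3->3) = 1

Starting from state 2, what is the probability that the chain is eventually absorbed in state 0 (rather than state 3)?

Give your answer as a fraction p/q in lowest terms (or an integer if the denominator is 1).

Let a_i = P(absorbed in 0 | start in state i).
Boundary conditions: a_0 = 1, a_3 = 0.
For each transient state i, a_i = sum_j P(i->j) * a_j:
  a_1 = 1/8*a_0 + 0*a_1 + 1/4*a_2 + 5/8*a_3
  a_2 = 1/2*a_0 + 1/8*a_1 + 1/4*a_2 + 1/8*a_3

Substituting a_0 = 1 and a_3 = 0, rearrange to (I - Q) a = r where r[i] = P(i -> 0):
  [1, -1/4] . (a_1, a_2) = 1/8
  [-1/8, 3/4] . (a_1, a_2) = 1/2

Solving yields:
  a_1 = 7/23
  a_2 = 33/46

Starting state is 2, so the absorption probability is a_2 = 33/46.

Answer: 33/46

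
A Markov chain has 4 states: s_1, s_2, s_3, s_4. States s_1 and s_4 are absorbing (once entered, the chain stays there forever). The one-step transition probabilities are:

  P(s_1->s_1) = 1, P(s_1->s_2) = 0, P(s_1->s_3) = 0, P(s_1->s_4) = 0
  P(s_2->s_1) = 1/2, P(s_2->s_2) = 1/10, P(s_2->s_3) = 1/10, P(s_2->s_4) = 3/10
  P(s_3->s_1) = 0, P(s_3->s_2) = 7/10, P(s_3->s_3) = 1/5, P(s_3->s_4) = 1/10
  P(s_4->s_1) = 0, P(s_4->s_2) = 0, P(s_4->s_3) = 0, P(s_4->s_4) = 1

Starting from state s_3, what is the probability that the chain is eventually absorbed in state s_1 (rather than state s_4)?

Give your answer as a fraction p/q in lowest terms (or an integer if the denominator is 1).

Let a_i = P(absorbed in s_1 | start in state i).
Boundary conditions: a_s_1 = 1, a_s_4 = 0.
For each transient state i, a_i = sum_j P(i->j) * a_j:
  a_s_2 = 1/2*a_s_1 + 1/10*a_s_2 + 1/10*a_s_3 + 3/10*a_s_4
  a_s_3 = 0*a_s_1 + 7/10*a_s_2 + 1/5*a_s_3 + 1/10*a_s_4

Substituting a_s_1 = 1 and a_s_4 = 0, rearrange to (I - Q) a = r where r[i] = P(i -> s_1):
  [9/10, -1/10] . (a_s_2, a_s_3) = 1/2
  [-7/10, 4/5] . (a_s_2, a_s_3) = 0

Solving yields:
  a_s_2 = 8/13
  a_s_3 = 7/13

Starting state is s_3, so the absorption probability is a_s_3 = 7/13.

Answer: 7/13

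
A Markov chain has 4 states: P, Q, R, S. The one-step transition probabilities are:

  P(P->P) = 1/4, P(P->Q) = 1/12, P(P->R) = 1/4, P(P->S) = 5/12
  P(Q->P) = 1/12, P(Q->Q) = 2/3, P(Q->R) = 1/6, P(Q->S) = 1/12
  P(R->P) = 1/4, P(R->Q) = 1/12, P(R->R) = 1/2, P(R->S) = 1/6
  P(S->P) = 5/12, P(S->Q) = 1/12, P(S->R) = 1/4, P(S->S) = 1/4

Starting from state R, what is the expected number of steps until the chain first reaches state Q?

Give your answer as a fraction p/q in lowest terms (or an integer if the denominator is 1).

Let h_i = expected steps to first reach Q from state i.
Boundary: h_Q = 0.
First-step equations for the other states:
  h_P = 1 + 1/4*h_P + 1/12*h_Q + 1/4*h_R + 5/12*h_S
  h_R = 1 + 1/4*h_P + 1/12*h_Q + 1/2*h_R + 1/6*h_S
  h_S = 1 + 5/12*h_P + 1/12*h_Q + 1/4*h_R + 1/4*h_S

Substituting h_Q = 0 and rearranging gives the linear system (I - Q) h = 1:
  [3/4, -1/4, -5/12] . (h_P, h_R, h_S) = 1
  [-1/4, 1/2, -1/6] . (h_P, h_R, h_S) = 1
  [-5/12, -1/4, 3/4] . (h_P, h_R, h_S) = 1

Solving yields:
  h_P = 12
  h_R = 12
  h_S = 12

Starting state is R, so the expected hitting time is h_R = 12.

Answer: 12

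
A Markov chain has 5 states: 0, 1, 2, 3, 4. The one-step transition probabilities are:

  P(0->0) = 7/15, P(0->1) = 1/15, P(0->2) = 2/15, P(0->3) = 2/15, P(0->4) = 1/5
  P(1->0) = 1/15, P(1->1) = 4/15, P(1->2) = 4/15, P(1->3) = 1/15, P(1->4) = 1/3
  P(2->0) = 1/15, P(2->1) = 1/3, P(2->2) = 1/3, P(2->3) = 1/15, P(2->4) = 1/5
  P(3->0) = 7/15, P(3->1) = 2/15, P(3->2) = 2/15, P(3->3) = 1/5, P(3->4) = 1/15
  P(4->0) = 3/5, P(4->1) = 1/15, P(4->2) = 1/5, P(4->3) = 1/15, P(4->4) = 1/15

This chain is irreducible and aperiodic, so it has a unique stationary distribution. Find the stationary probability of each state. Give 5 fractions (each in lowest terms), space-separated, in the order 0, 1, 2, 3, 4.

The stationary distribution satisfies pi = pi * P, i.e.:
  pi_0 = 7/15*pi_0 + 1/15*pi_1 + 1/15*pi_2 + 7/15*pi_3 + 3/5*pi_4
  pi_1 = 1/15*pi_0 + 4/15*pi_1 + 1/3*pi_2 + 2/15*pi_3 + 1/15*pi_4
  pi_2 = 2/15*pi_0 + 4/15*pi_1 + 1/3*pi_2 + 2/15*pi_3 + 1/5*pi_4
  pi_3 = 2/15*pi_0 + 1/15*pi_1 + 1/15*pi_2 + 1/5*pi_3 + 1/15*pi_4
  pi_4 = 1/5*pi_0 + 1/3*pi_1 + 1/5*pi_2 + 1/15*pi_3 + 1/15*pi_4
with normalization: pi_0 + pi_1 + pi_2 + pi_3 + pi_4 = 1.

Using the first 4 balance equations plus normalization, the linear system A*pi = b is:
  [-8/15, 1/15, 1/15, 7/15, 3/5] . pi = 0
  [1/15, -11/15, 1/3, 2/15, 1/15] . pi = 0
  [2/15, 4/15, -2/3, 2/15, 1/5] . pi = 0
  [2/15, 1/15, 1/15, -4/5, 1/15] . pi = 0
  [1, 1, 1, 1, 1] . pi = 1

Solving yields:
  pi_0 = 1381/4027
  pi_1 = 5205/32216
  pi_2 = 6729/32216
  pi_3 = 416/4027
  pi_4 = 2953/16108

Verification (pi * P):
  1381/4027*7/15 + 5205/32216*1/15 + 6729/32216*1/15 + 416/4027*7/15 + 2953/16108*3/5 = 1381/4027 = pi_0  (ok)
  1381/4027*1/15 + 5205/32216*4/15 + 6729/32216*1/3 + 416/4027*2/15 + 2953/16108*1/15 = 5205/32216 = pi_1  (ok)
  1381/4027*2/15 + 5205/32216*4/15 + 6729/32216*1/3 + 416/4027*2/15 + 2953/16108*1/5 = 6729/32216 = pi_2  (ok)
  1381/4027*2/15 + 5205/32216*1/15 + 6729/32216*1/15 + 416/4027*1/5 + 2953/16108*1/15 = 416/4027 = pi_3  (ok)
  1381/4027*1/5 + 5205/32216*1/3 + 6729/32216*1/5 + 416/4027*1/15 + 2953/16108*1/15 = 2953/16108 = pi_4  (ok)

Answer: 1381/4027 5205/32216 6729/32216 416/4027 2953/16108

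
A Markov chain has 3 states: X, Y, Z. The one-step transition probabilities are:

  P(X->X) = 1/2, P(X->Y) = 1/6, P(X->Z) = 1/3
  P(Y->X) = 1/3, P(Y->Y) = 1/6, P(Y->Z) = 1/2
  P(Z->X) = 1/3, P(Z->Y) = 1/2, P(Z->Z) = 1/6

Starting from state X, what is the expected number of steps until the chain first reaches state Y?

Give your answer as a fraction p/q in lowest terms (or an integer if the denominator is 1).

Let h_i = expected steps to first reach Y from state i.
Boundary: h_Y = 0.
First-step equations for the other states:
  h_X = 1 + 1/2*h_X + 1/6*h_Y + 1/3*h_Z
  h_Z = 1 + 1/3*h_X + 1/2*h_Y + 1/6*h_Z

Substituting h_Y = 0 and rearranging gives the linear system (I - Q) h = 1:
  [1/2, -1/3] . (h_X, h_Z) = 1
  [-1/3, 5/6] . (h_X, h_Z) = 1

Solving yields:
  h_X = 42/11
  h_Z = 30/11

Starting state is X, so the expected hitting time is h_X = 42/11.

Answer: 42/11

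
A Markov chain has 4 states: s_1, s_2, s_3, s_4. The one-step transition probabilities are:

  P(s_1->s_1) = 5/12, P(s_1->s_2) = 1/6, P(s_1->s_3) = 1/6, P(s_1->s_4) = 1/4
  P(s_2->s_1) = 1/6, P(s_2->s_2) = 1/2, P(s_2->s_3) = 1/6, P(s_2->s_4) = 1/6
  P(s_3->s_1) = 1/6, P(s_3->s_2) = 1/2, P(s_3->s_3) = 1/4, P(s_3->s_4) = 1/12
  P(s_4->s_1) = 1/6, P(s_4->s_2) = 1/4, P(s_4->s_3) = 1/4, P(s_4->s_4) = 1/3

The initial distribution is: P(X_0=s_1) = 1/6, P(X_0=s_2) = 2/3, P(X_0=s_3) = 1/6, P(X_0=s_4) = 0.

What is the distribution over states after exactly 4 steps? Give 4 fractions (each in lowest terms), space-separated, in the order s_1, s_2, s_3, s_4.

Propagating the distribution step by step (d_{t+1} = d_t * P):
d_0 = (s_1=1/6, s_2=2/3, s_3=1/6, s_4=0)
  d_1[s_1] = 1/6*5/12 + 2/3*1/6 + 1/6*1/6 + 0*1/6 = 5/24
  d_1[s_2] = 1/6*1/6 + 2/3*1/2 + 1/6*1/2 + 0*1/4 = 4/9
  d_1[s_3] = 1/6*1/6 + 2/3*1/6 + 1/6*1/4 + 0*1/4 = 13/72
  d_1[s_4] = 1/6*1/4 + 2/3*1/6 + 1/6*1/12 + 0*1/3 = 1/6
d_1 = (s_1=5/24, s_2=4/9, s_3=13/72, s_4=1/6)
  d_2[s_1] = 5/24*5/12 + 4/9*1/6 + 13/72*1/6 + 1/6*1/6 = 7/32
  d_2[s_2] = 5/24*1/6 + 4/9*1/2 + 13/72*1/2 + 1/6*1/4 = 7/18
  d_2[s_3] = 5/24*1/6 + 4/9*1/6 + 13/72*1/4 + 1/6*1/4 = 169/864
  d_2[s_4] = 5/24*1/4 + 4/9*1/6 + 13/72*1/12 + 1/6*1/3 = 85/432
d_2 = (s_1=7/32, s_2=7/18, s_3=169/864, s_4=85/432)
  d_3[s_1] = 7/32*5/12 + 7/18*1/6 + 169/864*1/6 + 85/432*1/6 = 85/384
  d_3[s_2] = 7/32*1/6 + 7/18*1/2 + 169/864*1/2 + 85/432*1/4 = 653/1728
  d_3[s_3] = 7/32*1/6 + 7/18*1/6 + 169/864*1/4 + 85/432*1/4 = 689/3456
  d_3[s_4] = 7/32*1/4 + 7/18*1/6 + 169/864*1/12 + 85/432*1/3 = 29/144
d_3 = (s_1=85/384, s_2=653/1728, s_3=689/3456, s_4=29/144)
  d_4[s_1] = 85/384*5/12 + 653/1728*1/6 + 689/3456*1/6 + 29/144*1/6 = 341/1536
  d_4[s_2] = 85/384*1/6 + 653/1728*1/2 + 689/3456*1/2 + 29/144*1/4 = 433/1152
  d_4[s_3] = 85/384*1/6 + 653/1728*1/6 + 689/3456*1/4 + 29/144*1/4 = 8297/41472
  d_4[s_4] = 85/384*1/4 + 653/1728*1/6 + 689/3456*1/12 + 29/144*1/3 = 2095/10368
d_4 = (s_1=341/1536, s_2=433/1152, s_3=8297/41472, s_4=2095/10368)

Answer: 341/1536 433/1152 8297/41472 2095/10368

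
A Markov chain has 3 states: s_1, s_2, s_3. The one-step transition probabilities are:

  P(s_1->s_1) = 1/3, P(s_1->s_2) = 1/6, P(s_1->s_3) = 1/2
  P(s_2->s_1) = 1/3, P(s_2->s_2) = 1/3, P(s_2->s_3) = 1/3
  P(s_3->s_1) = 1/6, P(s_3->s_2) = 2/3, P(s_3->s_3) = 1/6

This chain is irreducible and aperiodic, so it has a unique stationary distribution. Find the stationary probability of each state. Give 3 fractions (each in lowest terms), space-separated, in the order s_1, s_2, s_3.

The stationary distribution satisfies pi = pi * P, i.e.:
  pi_s_1 = 1/3*pi_s_1 + 1/3*pi_s_2 + 1/6*pi_s_3
  pi_s_2 = 1/6*pi_s_1 + 1/3*pi_s_2 + 2/3*pi_s_3
  pi_s_3 = 1/2*pi_s_1 + 1/3*pi_s_2 + 1/6*pi_s_3
with normalization: pi_s_1 + pi_s_2 + pi_s_3 = 1.

Using the first 2 balance equations plus normalization, the linear system A*pi = b is:
  [-2/3, 1/3, 1/6] . pi = 0
  [1/6, -2/3, 2/3] . pi = 0
  [1, 1, 1] . pi = 1

Solving yields:
  pi_s_1 = 12/43
  pi_s_2 = 17/43
  pi_s_3 = 14/43

Verification (pi * P):
  12/43*1/3 + 17/43*1/3 + 14/43*1/6 = 12/43 = pi_s_1  (ok)
  12/43*1/6 + 17/43*1/3 + 14/43*2/3 = 17/43 = pi_s_2  (ok)
  12/43*1/2 + 17/43*1/3 + 14/43*1/6 = 14/43 = pi_s_3  (ok)

Answer: 12/43 17/43 14/43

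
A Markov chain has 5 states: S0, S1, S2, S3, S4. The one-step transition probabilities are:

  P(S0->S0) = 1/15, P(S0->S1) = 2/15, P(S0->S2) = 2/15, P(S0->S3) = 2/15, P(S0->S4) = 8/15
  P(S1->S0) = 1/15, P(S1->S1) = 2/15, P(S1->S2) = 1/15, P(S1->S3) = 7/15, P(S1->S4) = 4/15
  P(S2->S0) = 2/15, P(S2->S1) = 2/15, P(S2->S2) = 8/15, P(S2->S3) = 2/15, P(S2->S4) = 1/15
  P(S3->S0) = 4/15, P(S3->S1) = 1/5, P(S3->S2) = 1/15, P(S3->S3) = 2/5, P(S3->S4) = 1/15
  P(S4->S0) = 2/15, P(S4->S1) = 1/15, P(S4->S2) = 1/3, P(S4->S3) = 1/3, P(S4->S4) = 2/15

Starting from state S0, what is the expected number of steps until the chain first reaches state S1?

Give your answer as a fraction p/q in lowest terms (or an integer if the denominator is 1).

Let h_i = expected steps to first reach S1 from state i.
Boundary: h_S1 = 0.
First-step equations for the other states:
  h_S0 = 1 + 1/15*h_S0 + 2/15*h_S1 + 2/15*h_S2 + 2/15*h_S3 + 8/15*h_S4
  h_S2 = 1 + 2/15*h_S0 + 2/15*h_S1 + 8/15*h_S2 + 2/15*h_S3 + 1/15*h_S4
  h_S3 = 1 + 4/15*h_S0 + 1/5*h_S1 + 1/15*h_S2 + 2/5*h_S3 + 1/15*h_S4
  h_S4 = 1 + 2/15*h_S0 + 1/15*h_S1 + 1/3*h_S2 + 1/3*h_S3 + 2/15*h_S4

Substituting h_S1 = 0 and rearranging gives the linear system (I - Q) h = 1:
  [14/15, -2/15, -2/15, -8/15] . (h_S0, h_S2, h_S3, h_S4) = 1
  [-2/15, 7/15, -2/15, -1/15] . (h_S0, h_S2, h_S3, h_S4) = 1
  [-4/15, -1/15, 3/5, -1/15] . (h_S0, h_S2, h_S3, h_S4) = 1
  [-2/15, -1/3, -1/3, 13/15] . (h_S0, h_S2, h_S3, h_S4) = 1

Solving yields:
  h_S0 = 18585/2512
  h_S2 = 18165/2512
  h_S3 = 8295/1256
  h_S4 = 19125/2512

Starting state is S0, so the expected hitting time is h_S0 = 18585/2512.

Answer: 18585/2512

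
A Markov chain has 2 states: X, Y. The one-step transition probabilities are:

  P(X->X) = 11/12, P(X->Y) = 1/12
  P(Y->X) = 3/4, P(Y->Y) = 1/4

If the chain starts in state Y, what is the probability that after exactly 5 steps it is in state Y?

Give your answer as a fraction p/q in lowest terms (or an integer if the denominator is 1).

Computing P^5 by repeated multiplication:
P^1 =
  X: [11/12, 1/12]
  Y: [3/4, 1/4]
P^2 =
  X: [65/72, 7/72]
  Y: [7/8, 1/8]
P^3 =
  X: [389/432, 43/432]
  Y: [43/48, 5/48]
P^4 =
  X: [2333/2592, 259/2592]
  Y: [259/288, 29/288]
P^5 =
  X: [13997/15552, 1555/15552]
  Y: [1555/1728, 173/1728]

(P^5)[Y -> Y] = 173/1728

Answer: 173/1728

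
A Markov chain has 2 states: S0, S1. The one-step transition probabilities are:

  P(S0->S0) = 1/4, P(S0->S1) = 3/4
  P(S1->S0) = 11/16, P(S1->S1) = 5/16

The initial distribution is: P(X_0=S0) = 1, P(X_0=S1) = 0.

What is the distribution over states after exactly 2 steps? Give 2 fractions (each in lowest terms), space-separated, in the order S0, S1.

Answer: 37/64 27/64

Derivation:
Propagating the distribution step by step (d_{t+1} = d_t * P):
d_0 = (S0=1, S1=0)
  d_1[S0] = 1*1/4 + 0*11/16 = 1/4
  d_1[S1] = 1*3/4 + 0*5/16 = 3/4
d_1 = (S0=1/4, S1=3/4)
  d_2[S0] = 1/4*1/4 + 3/4*11/16 = 37/64
  d_2[S1] = 1/4*3/4 + 3/4*5/16 = 27/64
d_2 = (S0=37/64, S1=27/64)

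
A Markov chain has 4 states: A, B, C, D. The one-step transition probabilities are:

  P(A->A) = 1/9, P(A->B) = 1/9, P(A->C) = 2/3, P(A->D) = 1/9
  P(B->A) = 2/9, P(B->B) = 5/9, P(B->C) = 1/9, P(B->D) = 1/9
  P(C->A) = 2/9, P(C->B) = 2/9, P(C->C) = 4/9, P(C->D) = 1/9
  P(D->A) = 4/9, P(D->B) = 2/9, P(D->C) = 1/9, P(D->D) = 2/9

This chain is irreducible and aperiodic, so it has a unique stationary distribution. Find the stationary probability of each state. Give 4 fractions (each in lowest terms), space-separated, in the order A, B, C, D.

The stationary distribution satisfies pi = pi * P, i.e.:
  pi_A = 1/9*pi_A + 2/9*pi_B + 2/9*pi_C + 4/9*pi_D
  pi_B = 1/9*pi_A + 5/9*pi_B + 2/9*pi_C + 2/9*pi_D
  pi_C = 2/3*pi_A + 1/9*pi_B + 4/9*pi_C + 1/9*pi_D
  pi_D = 1/9*pi_A + 1/9*pi_B + 1/9*pi_C + 2/9*pi_D
with normalization: pi_A + pi_B + pi_C + pi_D = 1.

Using the first 3 balance equations plus normalization, the linear system A*pi = b is:
  [-8/9, 2/9, 2/9, 4/9] . pi = 0
  [1/9, -4/9, 2/9, 2/9] . pi = 0
  [2/3, 1/9, -5/9, 1/9] . pi = 0
  [1, 1, 1, 1] . pi = 1

Solving yields:
  pi_A = 9/40
  pi_B = 71/240
  pi_C = 17/48
  pi_D = 1/8

Verification (pi * P):
  9/40*1/9 + 71/240*2/9 + 17/48*2/9 + 1/8*4/9 = 9/40 = pi_A  (ok)
  9/40*1/9 + 71/240*5/9 + 17/48*2/9 + 1/8*2/9 = 71/240 = pi_B  (ok)
  9/40*2/3 + 71/240*1/9 + 17/48*4/9 + 1/8*1/9 = 17/48 = pi_C  (ok)
  9/40*1/9 + 71/240*1/9 + 17/48*1/9 + 1/8*2/9 = 1/8 = pi_D  (ok)

Answer: 9/40 71/240 17/48 1/8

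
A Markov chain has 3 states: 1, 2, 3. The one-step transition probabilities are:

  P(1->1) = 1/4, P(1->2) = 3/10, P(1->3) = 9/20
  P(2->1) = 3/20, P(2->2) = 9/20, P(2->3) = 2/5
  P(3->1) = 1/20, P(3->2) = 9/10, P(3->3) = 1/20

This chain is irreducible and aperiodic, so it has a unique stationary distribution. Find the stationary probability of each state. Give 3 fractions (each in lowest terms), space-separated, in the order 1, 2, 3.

Answer: 65/488 69/122 147/488

Derivation:
The stationary distribution satisfies pi = pi * P, i.e.:
  pi_1 = 1/4*pi_1 + 3/20*pi_2 + 1/20*pi_3
  pi_2 = 3/10*pi_1 + 9/20*pi_2 + 9/10*pi_3
  pi_3 = 9/20*pi_1 + 2/5*pi_2 + 1/20*pi_3
with normalization: pi_1 + pi_2 + pi_3 = 1.

Using the first 2 balance equations plus normalization, the linear system A*pi = b is:
  [-3/4, 3/20, 1/20] . pi = 0
  [3/10, -11/20, 9/10] . pi = 0
  [1, 1, 1] . pi = 1

Solving yields:
  pi_1 = 65/488
  pi_2 = 69/122
  pi_3 = 147/488

Verification (pi * P):
  65/488*1/4 + 69/122*3/20 + 147/488*1/20 = 65/488 = pi_1  (ok)
  65/488*3/10 + 69/122*9/20 + 147/488*9/10 = 69/122 = pi_2  (ok)
  65/488*9/20 + 69/122*2/5 + 147/488*1/20 = 147/488 = pi_3  (ok)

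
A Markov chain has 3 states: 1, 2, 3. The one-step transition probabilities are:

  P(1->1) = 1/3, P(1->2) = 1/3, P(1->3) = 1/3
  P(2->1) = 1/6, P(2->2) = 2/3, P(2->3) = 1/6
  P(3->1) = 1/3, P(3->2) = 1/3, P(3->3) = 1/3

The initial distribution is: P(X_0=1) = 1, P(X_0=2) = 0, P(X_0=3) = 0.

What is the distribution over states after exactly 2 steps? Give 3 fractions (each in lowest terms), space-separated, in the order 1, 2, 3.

Answer: 5/18 4/9 5/18

Derivation:
Propagating the distribution step by step (d_{t+1} = d_t * P):
d_0 = (1=1, 2=0, 3=0)
  d_1[1] = 1*1/3 + 0*1/6 + 0*1/3 = 1/3
  d_1[2] = 1*1/3 + 0*2/3 + 0*1/3 = 1/3
  d_1[3] = 1*1/3 + 0*1/6 + 0*1/3 = 1/3
d_1 = (1=1/3, 2=1/3, 3=1/3)
  d_2[1] = 1/3*1/3 + 1/3*1/6 + 1/3*1/3 = 5/18
  d_2[2] = 1/3*1/3 + 1/3*2/3 + 1/3*1/3 = 4/9
  d_2[3] = 1/3*1/3 + 1/3*1/6 + 1/3*1/3 = 5/18
d_2 = (1=5/18, 2=4/9, 3=5/18)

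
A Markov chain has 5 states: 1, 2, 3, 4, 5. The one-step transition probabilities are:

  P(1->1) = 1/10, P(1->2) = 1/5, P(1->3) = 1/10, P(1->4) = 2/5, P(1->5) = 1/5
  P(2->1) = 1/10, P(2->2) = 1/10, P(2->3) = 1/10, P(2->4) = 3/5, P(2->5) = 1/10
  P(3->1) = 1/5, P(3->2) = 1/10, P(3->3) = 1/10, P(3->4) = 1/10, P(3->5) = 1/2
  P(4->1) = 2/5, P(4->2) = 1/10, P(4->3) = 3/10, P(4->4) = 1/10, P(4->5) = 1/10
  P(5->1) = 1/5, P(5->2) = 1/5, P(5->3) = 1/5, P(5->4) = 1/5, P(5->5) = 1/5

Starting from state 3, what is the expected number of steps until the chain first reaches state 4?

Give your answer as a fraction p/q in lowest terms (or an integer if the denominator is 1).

Answer: 1484/377

Derivation:
Let h_i = expected steps to first reach 4 from state i.
Boundary: h_4 = 0.
First-step equations for the other states:
  h_1 = 1 + 1/10*h_1 + 1/5*h_2 + 1/10*h_3 + 2/5*h_4 + 1/5*h_5
  h_2 = 1 + 1/10*h_1 + 1/10*h_2 + 1/10*h_3 + 3/5*h_4 + 1/10*h_5
  h_3 = 1 + 1/5*h_1 + 1/10*h_2 + 1/10*h_3 + 1/10*h_4 + 1/2*h_5
  h_5 = 1 + 1/5*h_1 + 1/5*h_2 + 1/5*h_3 + 1/5*h_4 + 1/5*h_5

Substituting h_4 = 0 and rearranging gives the linear system (I - Q) h = 1:
  [9/10, -1/5, -1/10, -1/5] . (h_1, h_2, h_3, h_5) = 1
  [-1/10, 9/10, -1/10, -1/10] . (h_1, h_2, h_3, h_5) = 1
  [-1/5, -1/10, 9/10, -1/2] . (h_1, h_2, h_3, h_5) = 1
  [-1/5, -1/5, -1/5, 4/5] . (h_1, h_2, h_3, h_5) = 1

Solving yields:
  h_1 = 82/29
  h_2 = 849/377
  h_3 = 1484/377
  h_5 = 1321/377

Starting state is 3, so the expected hitting time is h_3 = 1484/377.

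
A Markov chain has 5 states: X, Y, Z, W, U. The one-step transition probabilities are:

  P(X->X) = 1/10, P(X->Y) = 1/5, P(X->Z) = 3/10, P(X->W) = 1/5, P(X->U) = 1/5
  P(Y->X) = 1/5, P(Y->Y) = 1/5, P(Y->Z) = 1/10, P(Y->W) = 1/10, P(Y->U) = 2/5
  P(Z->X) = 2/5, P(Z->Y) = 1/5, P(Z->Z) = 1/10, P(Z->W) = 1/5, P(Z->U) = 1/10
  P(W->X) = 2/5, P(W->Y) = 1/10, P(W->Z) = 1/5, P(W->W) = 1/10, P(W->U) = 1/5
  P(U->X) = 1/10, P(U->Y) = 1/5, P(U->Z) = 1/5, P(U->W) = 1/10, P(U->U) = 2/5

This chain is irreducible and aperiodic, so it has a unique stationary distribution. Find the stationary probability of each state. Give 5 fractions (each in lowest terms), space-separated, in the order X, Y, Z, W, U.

The stationary distribution satisfies pi = pi * P, i.e.:
  pi_X = 1/10*pi_X + 1/5*pi_Y + 2/5*pi_Z + 2/5*pi_W + 1/10*pi_U
  pi_Y = 1/5*pi_X + 1/5*pi_Y + 1/5*pi_Z + 1/10*pi_W + 1/5*pi_U
  pi_Z = 3/10*pi_X + 1/10*pi_Y + 1/10*pi_Z + 1/5*pi_W + 1/5*pi_U
  pi_W = 1/5*pi_X + 1/10*pi_Y + 1/5*pi_Z + 1/10*pi_W + 1/10*pi_U
  pi_U = 1/5*pi_X + 2/5*pi_Y + 1/10*pi_Z + 1/5*pi_W + 2/5*pi_U
with normalization: pi_X + pi_Y + pi_Z + pi_W + pi_U = 1.

Using the first 4 balance equations plus normalization, the linear system A*pi = b is:
  [-9/10, 1/5, 2/5, 2/5, 1/10] . pi = 0
  [1/5, -4/5, 1/5, 1/10, 1/5] . pi = 0
  [3/10, 1/10, -9/10, 1/5, 1/5] . pi = 0
  [1/5, 1/10, 1/5, -9/10, 1/10] . pi = 0
  [1, 1, 1, 1, 1] . pi = 1

Solving yields:
  pi_X = 319/1477
  pi_Y = 1923/10339
  pi_Z = 1908/10339
  pi_W = 1448/10339
  pi_U = 2827/10339

Verification (pi * P):
  319/1477*1/10 + 1923/10339*1/5 + 1908/10339*2/5 + 1448/10339*2/5 + 2827/10339*1/10 = 319/1477 = pi_X  (ok)
  319/1477*1/5 + 1923/10339*1/5 + 1908/10339*1/5 + 1448/10339*1/10 + 2827/10339*1/5 = 1923/10339 = pi_Y  (ok)
  319/1477*3/10 + 1923/10339*1/10 + 1908/10339*1/10 + 1448/10339*1/5 + 2827/10339*1/5 = 1908/10339 = pi_Z  (ok)
  319/1477*1/5 + 1923/10339*1/10 + 1908/10339*1/5 + 1448/10339*1/10 + 2827/10339*1/10 = 1448/10339 = pi_W  (ok)
  319/1477*1/5 + 1923/10339*2/5 + 1908/10339*1/10 + 1448/10339*1/5 + 2827/10339*2/5 = 2827/10339 = pi_U  (ok)

Answer: 319/1477 1923/10339 1908/10339 1448/10339 2827/10339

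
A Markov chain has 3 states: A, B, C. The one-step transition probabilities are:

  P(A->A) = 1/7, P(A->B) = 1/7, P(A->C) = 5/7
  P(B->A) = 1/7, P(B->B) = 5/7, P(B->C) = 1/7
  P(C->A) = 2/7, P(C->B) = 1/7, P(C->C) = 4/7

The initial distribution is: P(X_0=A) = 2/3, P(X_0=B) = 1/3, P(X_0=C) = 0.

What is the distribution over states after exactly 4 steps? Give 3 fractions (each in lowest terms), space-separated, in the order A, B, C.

Propagating the distribution step by step (d_{t+1} = d_t * P):
d_0 = (A=2/3, B=1/3, C=0)
  d_1[A] = 2/3*1/7 + 1/3*1/7 + 0*2/7 = 1/7
  d_1[B] = 2/3*1/7 + 1/3*5/7 + 0*1/7 = 1/3
  d_1[C] = 2/3*5/7 + 1/3*1/7 + 0*4/7 = 11/21
d_1 = (A=1/7, B=1/3, C=11/21)
  d_2[A] = 1/7*1/7 + 1/3*1/7 + 11/21*2/7 = 32/147
  d_2[B] = 1/7*1/7 + 1/3*5/7 + 11/21*1/7 = 1/3
  d_2[C] = 1/7*5/7 + 1/3*1/7 + 11/21*4/7 = 22/49
d_2 = (A=32/147, B=1/3, C=22/49)
  d_3[A] = 32/147*1/7 + 1/3*1/7 + 22/49*2/7 = 71/343
  d_3[B] = 32/147*1/7 + 1/3*5/7 + 22/49*1/7 = 1/3
  d_3[C] = 32/147*5/7 + 1/3*1/7 + 22/49*4/7 = 473/1029
d_3 = (A=71/343, B=1/3, C=473/1029)
  d_4[A] = 71/343*1/7 + 1/3*1/7 + 473/1029*2/7 = 1502/7203
  d_4[B] = 71/343*1/7 + 1/3*5/7 + 473/1029*1/7 = 1/3
  d_4[C] = 71/343*5/7 + 1/3*1/7 + 473/1029*4/7 = 1100/2401
d_4 = (A=1502/7203, B=1/3, C=1100/2401)

Answer: 1502/7203 1/3 1100/2401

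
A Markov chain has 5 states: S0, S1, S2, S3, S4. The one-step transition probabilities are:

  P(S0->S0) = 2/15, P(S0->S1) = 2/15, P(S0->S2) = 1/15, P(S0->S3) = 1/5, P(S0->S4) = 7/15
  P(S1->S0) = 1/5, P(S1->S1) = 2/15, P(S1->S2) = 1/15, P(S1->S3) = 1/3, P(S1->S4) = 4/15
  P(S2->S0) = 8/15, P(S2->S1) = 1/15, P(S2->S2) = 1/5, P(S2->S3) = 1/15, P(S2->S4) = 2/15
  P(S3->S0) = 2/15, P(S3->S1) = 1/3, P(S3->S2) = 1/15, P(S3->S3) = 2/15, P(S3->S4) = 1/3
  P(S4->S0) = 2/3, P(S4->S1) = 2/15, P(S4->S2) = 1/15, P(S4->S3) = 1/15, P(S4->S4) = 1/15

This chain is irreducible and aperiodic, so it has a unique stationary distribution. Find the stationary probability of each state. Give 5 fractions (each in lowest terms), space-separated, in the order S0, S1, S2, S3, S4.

The stationary distribution satisfies pi = pi * P, i.e.:
  pi_S0 = 2/15*pi_S0 + 1/5*pi_S1 + 8/15*pi_S2 + 2/15*pi_S3 + 2/3*pi_S4
  pi_S1 = 2/15*pi_S0 + 2/15*pi_S1 + 1/15*pi_S2 + 1/3*pi_S3 + 2/15*pi_S4
  pi_S2 = 1/15*pi_S0 + 1/15*pi_S1 + 1/5*pi_S2 + 1/15*pi_S3 + 1/15*pi_S4
  pi_S3 = 1/5*pi_S0 + 1/3*pi_S1 + 1/15*pi_S2 + 2/15*pi_S3 + 1/15*pi_S4
  pi_S4 = 7/15*pi_S0 + 4/15*pi_S1 + 2/15*pi_S2 + 1/3*pi_S3 + 1/15*pi_S4
with normalization: pi_S0 + pi_S1 + pi_S2 + pi_S3 + pi_S4 = 1.

Using the first 4 balance equations plus normalization, the linear system A*pi = b is:
  [-13/15, 1/5, 8/15, 2/15, 2/3] . pi = 0
  [2/15, -13/15, 1/15, 1/3, 2/15] . pi = 0
  [1/15, 1/15, -4/5, 1/15, 1/15] . pi = 0
  [1/5, 1/3, 1/15, -13/15, 1/15] . pi = 0
  [1, 1, 1, 1, 1] . pi = 1

Solving yields:
  pi_S0 = 20261/62868
  pi_S1 = 10115/62868
  pi_S2 = 1/13
  pi_S3 = 3425/20956
  pi_S4 = 1337/4836

Verification (pi * P):
  20261/62868*2/15 + 10115/62868*1/5 + 1/13*8/15 + 3425/20956*2/15 + 1337/4836*2/3 = 20261/62868 = pi_S0  (ok)
  20261/62868*2/15 + 10115/62868*2/15 + 1/13*1/15 + 3425/20956*1/3 + 1337/4836*2/15 = 10115/62868 = pi_S1  (ok)
  20261/62868*1/15 + 10115/62868*1/15 + 1/13*1/5 + 3425/20956*1/15 + 1337/4836*1/15 = 1/13 = pi_S2  (ok)
  20261/62868*1/5 + 10115/62868*1/3 + 1/13*1/15 + 3425/20956*2/15 + 1337/4836*1/15 = 3425/20956 = pi_S3  (ok)
  20261/62868*7/15 + 10115/62868*4/15 + 1/13*2/15 + 3425/20956*1/3 + 1337/4836*1/15 = 1337/4836 = pi_S4  (ok)

Answer: 20261/62868 10115/62868 1/13 3425/20956 1337/4836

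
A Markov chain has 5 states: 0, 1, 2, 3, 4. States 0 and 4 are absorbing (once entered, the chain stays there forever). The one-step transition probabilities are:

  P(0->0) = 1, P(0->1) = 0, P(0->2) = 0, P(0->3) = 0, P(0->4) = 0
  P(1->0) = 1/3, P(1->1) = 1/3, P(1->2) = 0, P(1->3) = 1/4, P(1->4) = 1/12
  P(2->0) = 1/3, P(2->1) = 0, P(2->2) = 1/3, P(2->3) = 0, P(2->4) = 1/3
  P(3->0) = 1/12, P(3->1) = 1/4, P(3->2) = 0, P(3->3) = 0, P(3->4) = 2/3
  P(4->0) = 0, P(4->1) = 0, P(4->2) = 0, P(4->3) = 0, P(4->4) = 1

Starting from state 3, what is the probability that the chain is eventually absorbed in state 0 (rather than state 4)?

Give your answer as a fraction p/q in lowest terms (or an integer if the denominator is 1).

Answer: 20/87

Derivation:
Let a_i = P(absorbed in 0 | start in state i).
Boundary conditions: a_0 = 1, a_4 = 0.
For each transient state i, a_i = sum_j P(i->j) * a_j:
  a_1 = 1/3*a_0 + 1/3*a_1 + 0*a_2 + 1/4*a_3 + 1/12*a_4
  a_2 = 1/3*a_0 + 0*a_1 + 1/3*a_2 + 0*a_3 + 1/3*a_4
  a_3 = 1/12*a_0 + 1/4*a_1 + 0*a_2 + 0*a_3 + 2/3*a_4

Substituting a_0 = 1 and a_4 = 0, rearrange to (I - Q) a = r where r[i] = P(i -> 0):
  [2/3, 0, -1/4] . (a_1, a_2, a_3) = 1/3
  [0, 2/3, 0] . (a_1, a_2, a_3) = 1/3
  [-1/4, 0, 1] . (a_1, a_2, a_3) = 1/12

Solving yields:
  a_1 = 17/29
  a_2 = 1/2
  a_3 = 20/87

Starting state is 3, so the absorption probability is a_3 = 20/87.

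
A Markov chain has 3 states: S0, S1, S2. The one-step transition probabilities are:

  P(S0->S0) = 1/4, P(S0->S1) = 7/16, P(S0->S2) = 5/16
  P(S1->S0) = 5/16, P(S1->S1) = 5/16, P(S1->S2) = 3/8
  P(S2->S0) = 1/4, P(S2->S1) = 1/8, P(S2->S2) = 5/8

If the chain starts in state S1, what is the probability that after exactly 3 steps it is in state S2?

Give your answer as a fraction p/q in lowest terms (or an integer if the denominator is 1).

Answer: 1927/4096

Derivation:
Computing P^3 by repeated multiplication:
P^1 =
  S0: [1/4, 7/16, 5/16]
  S1: [5/16, 5/16, 3/8]
  S2: [1/4, 1/8, 5/8]
P^2 =
  S0: [71/256, 73/256, 7/16]
  S1: [69/256, 9/32, 115/256]
  S2: [33/128, 29/128, 33/64]
P^3 =
  S0: [1097/4096, 543/2048, 1913/4096]
  S1: [137/512, 1073/4096, 1927/4096]
  S2: [541/2048, 127/512, 999/2048]

(P^3)[S1 -> S2] = 1927/4096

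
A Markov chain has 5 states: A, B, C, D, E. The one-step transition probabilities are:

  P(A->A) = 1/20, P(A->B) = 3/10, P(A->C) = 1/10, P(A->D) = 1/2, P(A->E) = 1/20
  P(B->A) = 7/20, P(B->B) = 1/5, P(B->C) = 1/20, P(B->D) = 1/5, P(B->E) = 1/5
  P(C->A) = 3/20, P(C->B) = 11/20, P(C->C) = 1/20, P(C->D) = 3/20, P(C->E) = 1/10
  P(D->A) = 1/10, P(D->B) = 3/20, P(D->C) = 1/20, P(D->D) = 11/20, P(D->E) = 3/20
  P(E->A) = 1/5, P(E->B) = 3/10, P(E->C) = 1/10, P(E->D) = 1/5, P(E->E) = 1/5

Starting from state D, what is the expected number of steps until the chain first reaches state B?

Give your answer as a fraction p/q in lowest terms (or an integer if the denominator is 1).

Let h_i = expected steps to first reach B from state i.
Boundary: h_B = 0.
First-step equations for the other states:
  h_A = 1 + 1/20*h_A + 3/10*h_B + 1/10*h_C + 1/2*h_D + 1/20*h_E
  h_C = 1 + 3/20*h_A + 11/20*h_B + 1/20*h_C + 3/20*h_D + 1/10*h_E
  h_D = 1 + 1/10*h_A + 3/20*h_B + 1/20*h_C + 11/20*h_D + 3/20*h_E
  h_E = 1 + 1/5*h_A + 3/10*h_B + 1/10*h_C + 1/5*h_D + 1/5*h_E

Substituting h_B = 0 and rearranging gives the linear system (I - Q) h = 1:
  [19/20, -1/10, -1/2, -1/20] . (h_A, h_C, h_D, h_E) = 1
  [-3/20, 19/20, -3/20, -1/10] . (h_A, h_C, h_D, h_E) = 1
  [-1/10, -1/20, 9/20, -3/20] . (h_A, h_C, h_D, h_E) = 1
  [-1/5, -1/10, -1/5, 4/5] . (h_A, h_C, h_D, h_E) = 1

Solving yields:
  h_A = 17275/4301
  h_C = 12150/4301
  h_D = 20165/4301
  h_E = 16255/4301

Starting state is D, so the expected hitting time is h_D = 20165/4301.

Answer: 20165/4301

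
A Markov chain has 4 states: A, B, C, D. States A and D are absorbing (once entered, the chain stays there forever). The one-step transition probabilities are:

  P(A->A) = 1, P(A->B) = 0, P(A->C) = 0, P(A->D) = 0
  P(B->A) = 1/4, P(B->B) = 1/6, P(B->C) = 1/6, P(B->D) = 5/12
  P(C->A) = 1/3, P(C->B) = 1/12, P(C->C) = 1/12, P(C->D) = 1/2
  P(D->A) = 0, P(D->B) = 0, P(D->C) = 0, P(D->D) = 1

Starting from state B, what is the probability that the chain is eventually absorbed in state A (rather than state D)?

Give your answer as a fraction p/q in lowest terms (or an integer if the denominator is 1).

Let a_i = P(absorbed in A | start in state i).
Boundary conditions: a_A = 1, a_D = 0.
For each transient state i, a_i = sum_j P(i->j) * a_j:
  a_B = 1/4*a_A + 1/6*a_B + 1/6*a_C + 5/12*a_D
  a_C = 1/3*a_A + 1/12*a_B + 1/12*a_C + 1/2*a_D

Substituting a_A = 1 and a_D = 0, rearrange to (I - Q) a = r where r[i] = P(i -> A):
  [5/6, -1/6] . (a_B, a_C) = 1/4
  [-1/12, 11/12] . (a_B, a_C) = 1/3

Solving yields:
  a_B = 41/108
  a_C = 43/108

Starting state is B, so the absorption probability is a_B = 41/108.

Answer: 41/108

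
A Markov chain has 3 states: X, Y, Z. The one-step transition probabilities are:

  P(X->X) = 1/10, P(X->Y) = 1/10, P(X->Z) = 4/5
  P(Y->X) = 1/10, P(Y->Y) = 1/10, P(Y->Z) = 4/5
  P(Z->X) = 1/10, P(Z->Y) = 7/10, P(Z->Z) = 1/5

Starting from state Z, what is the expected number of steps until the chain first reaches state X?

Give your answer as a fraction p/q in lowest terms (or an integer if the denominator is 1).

Answer: 10

Derivation:
Let h_i = expected steps to first reach X from state i.
Boundary: h_X = 0.
First-step equations for the other states:
  h_Y = 1 + 1/10*h_X + 1/10*h_Y + 4/5*h_Z
  h_Z = 1 + 1/10*h_X + 7/10*h_Y + 1/5*h_Z

Substituting h_X = 0 and rearranging gives the linear system (I - Q) h = 1:
  [9/10, -4/5] . (h_Y, h_Z) = 1
  [-7/10, 4/5] . (h_Y, h_Z) = 1

Solving yields:
  h_Y = 10
  h_Z = 10

Starting state is Z, so the expected hitting time is h_Z = 10.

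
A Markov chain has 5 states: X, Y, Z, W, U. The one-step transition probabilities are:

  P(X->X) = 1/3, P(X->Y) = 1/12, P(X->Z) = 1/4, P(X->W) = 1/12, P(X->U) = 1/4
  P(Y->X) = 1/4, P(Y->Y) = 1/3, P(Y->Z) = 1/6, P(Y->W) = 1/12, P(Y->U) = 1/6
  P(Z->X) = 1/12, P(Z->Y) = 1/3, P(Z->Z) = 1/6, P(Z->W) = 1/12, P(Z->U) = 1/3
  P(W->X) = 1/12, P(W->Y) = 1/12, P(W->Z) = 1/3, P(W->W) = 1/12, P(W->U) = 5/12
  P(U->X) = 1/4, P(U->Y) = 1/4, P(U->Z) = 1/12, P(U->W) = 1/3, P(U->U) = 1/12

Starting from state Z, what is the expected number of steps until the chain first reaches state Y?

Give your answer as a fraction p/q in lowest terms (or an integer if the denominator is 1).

Answer: 147/34

Derivation:
Let h_i = expected steps to first reach Y from state i.
Boundary: h_Y = 0.
First-step equations for the other states:
  h_X = 1 + 1/3*h_X + 1/12*h_Y + 1/4*h_Z + 1/12*h_W + 1/4*h_U
  h_Z = 1 + 1/12*h_X + 1/3*h_Y + 1/6*h_Z + 1/12*h_W + 1/3*h_U
  h_W = 1 + 1/12*h_X + 1/12*h_Y + 1/3*h_Z + 1/12*h_W + 5/12*h_U
  h_U = 1 + 1/4*h_X + 1/4*h_Y + 1/12*h_Z + 1/3*h_W + 1/12*h_U

Substituting h_Y = 0 and rearranging gives the linear system (I - Q) h = 1:
  [2/3, -1/4, -1/12, -1/4] . (h_X, h_Z, h_W, h_U) = 1
  [-1/12, 5/6, -1/12, -1/3] . (h_X, h_Z, h_W, h_U) = 1
  [-1/12, -1/3, 11/12, -5/12] . (h_X, h_Z, h_W, h_U) = 1
  [-1/4, -1/12, -1/3, 11/12] . (h_X, h_Z, h_W, h_U) = 1

Solving yields:
  h_X = 2127/374
  h_Z = 147/34
  h_W = 2043/374
  h_U = 939/187

Starting state is Z, so the expected hitting time is h_Z = 147/34.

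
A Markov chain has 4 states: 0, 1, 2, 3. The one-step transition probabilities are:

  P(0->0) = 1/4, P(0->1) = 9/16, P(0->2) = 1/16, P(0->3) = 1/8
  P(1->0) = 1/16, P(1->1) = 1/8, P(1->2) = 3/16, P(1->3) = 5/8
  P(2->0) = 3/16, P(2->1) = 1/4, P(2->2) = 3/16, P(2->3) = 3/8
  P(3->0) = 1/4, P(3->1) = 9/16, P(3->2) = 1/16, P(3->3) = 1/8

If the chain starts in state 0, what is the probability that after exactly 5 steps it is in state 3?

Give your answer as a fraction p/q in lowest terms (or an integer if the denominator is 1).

Answer: 2739/8192

Derivation:
Computing P^5 by repeated multiplication:
P^1 =
  0: [1/4, 9/16, 1/16, 1/8]
  1: [1/16, 1/8, 3/16, 5/8]
  2: [3/16, 1/4, 3/16, 3/8]
  3: [1/4, 9/16, 1/16, 1/8]
P^2 =
  0: [9/64, 19/64, 9/64, 27/64]
  1: [55/256, 115/256, 13/128, 15/64]
  2: [49/256, 101/256, 15/128, 19/64]
  3: [9/64, 19/64, 9/64, 27/64]
P^3 =
  0: [95/512, 199/512, 15/128, 79/256]
  1: [653/4096, 1369/4096, 269/2048, 3/8]
  2: [691/4096, 1447/4096, 259/2048, 45/128]
  3: [95/512, 199/512, 15/128, 79/256]
P^4 =
  0: [1391/8192, 2915/8192, 515/4096, 357/1024]
  1: [11739/65536, 24591/65536, 3955/32768, 1331/4096]
  2: [11525/65536, 24145/65536, 4013/32768, 1365/4096]
  3: [1391/8192, 2915/8192, 515/4096, 357/1024]
P^5 =
  0: [22993/131072, 48173/131072, 8041/65536, 2739/8192]
  1: [180461/1048576, 378137/1048576, 65269/524288, 22465/65536]
  2: [181683/1048576, 380679/1048576, 64939/524288, 22271/65536]
  3: [22993/131072, 48173/131072, 8041/65536, 2739/8192]

(P^5)[0 -> 3] = 2739/8192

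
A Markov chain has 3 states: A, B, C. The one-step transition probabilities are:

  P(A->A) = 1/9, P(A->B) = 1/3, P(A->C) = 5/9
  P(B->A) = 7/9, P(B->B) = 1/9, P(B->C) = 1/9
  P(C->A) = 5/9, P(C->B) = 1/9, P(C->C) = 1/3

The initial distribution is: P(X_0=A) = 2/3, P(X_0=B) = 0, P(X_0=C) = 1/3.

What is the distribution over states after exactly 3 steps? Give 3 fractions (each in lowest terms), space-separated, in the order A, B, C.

Propagating the distribution step by step (d_{t+1} = d_t * P):
d_0 = (A=2/3, B=0, C=1/3)
  d_1[A] = 2/3*1/9 + 0*7/9 + 1/3*5/9 = 7/27
  d_1[B] = 2/3*1/3 + 0*1/9 + 1/3*1/9 = 7/27
  d_1[C] = 2/3*5/9 + 0*1/9 + 1/3*1/3 = 13/27
d_1 = (A=7/27, B=7/27, C=13/27)
  d_2[A] = 7/27*1/9 + 7/27*7/9 + 13/27*5/9 = 121/243
  d_2[B] = 7/27*1/3 + 7/27*1/9 + 13/27*1/9 = 41/243
  d_2[C] = 7/27*5/9 + 7/27*1/9 + 13/27*1/3 = 1/3
d_2 = (A=121/243, B=41/243, C=1/3)
  d_3[A] = 121/243*1/9 + 41/243*7/9 + 1/3*5/9 = 271/729
  d_3[B] = 121/243*1/3 + 41/243*1/9 + 1/3*1/9 = 485/2187
  d_3[C] = 121/243*5/9 + 41/243*1/9 + 1/3*1/3 = 889/2187
d_3 = (A=271/729, B=485/2187, C=889/2187)

Answer: 271/729 485/2187 889/2187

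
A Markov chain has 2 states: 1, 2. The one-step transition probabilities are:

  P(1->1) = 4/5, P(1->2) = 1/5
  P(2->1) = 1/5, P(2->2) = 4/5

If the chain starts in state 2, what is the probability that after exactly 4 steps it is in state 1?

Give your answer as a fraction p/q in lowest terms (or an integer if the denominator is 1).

Answer: 272/625

Derivation:
Computing P^4 by repeated multiplication:
P^1 =
  1: [4/5, 1/5]
  2: [1/5, 4/5]
P^2 =
  1: [17/25, 8/25]
  2: [8/25, 17/25]
P^3 =
  1: [76/125, 49/125]
  2: [49/125, 76/125]
P^4 =
  1: [353/625, 272/625]
  2: [272/625, 353/625]

(P^4)[2 -> 1] = 272/625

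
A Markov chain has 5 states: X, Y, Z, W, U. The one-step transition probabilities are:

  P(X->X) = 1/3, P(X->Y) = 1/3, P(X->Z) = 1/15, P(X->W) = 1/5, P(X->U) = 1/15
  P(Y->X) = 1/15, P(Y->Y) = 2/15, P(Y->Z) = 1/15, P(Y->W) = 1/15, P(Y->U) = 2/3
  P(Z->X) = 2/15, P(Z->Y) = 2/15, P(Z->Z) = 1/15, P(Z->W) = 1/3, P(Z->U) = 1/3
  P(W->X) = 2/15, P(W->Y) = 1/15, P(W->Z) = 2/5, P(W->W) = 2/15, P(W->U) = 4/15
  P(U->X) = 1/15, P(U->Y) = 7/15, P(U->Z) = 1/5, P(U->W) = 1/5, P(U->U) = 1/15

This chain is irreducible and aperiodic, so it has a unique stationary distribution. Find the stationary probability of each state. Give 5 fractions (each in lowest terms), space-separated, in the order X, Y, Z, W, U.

The stationary distribution satisfies pi = pi * P, i.e.:
  pi_X = 1/3*pi_X + 1/15*pi_Y + 2/15*pi_Z + 2/15*pi_W + 1/15*pi_U
  pi_Y = 1/3*pi_X + 2/15*pi_Y + 2/15*pi_Z + 1/15*pi_W + 7/15*pi_U
  pi_Z = 1/15*pi_X + 1/15*pi_Y + 1/15*pi_Z + 2/5*pi_W + 1/5*pi_U
  pi_W = 1/5*pi_X + 1/15*pi_Y + 1/3*pi_Z + 2/15*pi_W + 1/5*pi_U
  pi_U = 1/15*pi_X + 2/3*pi_Y + 1/3*pi_Z + 4/15*pi_W + 1/15*pi_U
with normalization: pi_X + pi_Y + pi_Z + pi_W + pi_U = 1.

Using the first 4 balance equations plus normalization, the linear system A*pi = b is:
  [-2/3, 1/15, 2/15, 2/15, 1/15] . pi = 0
  [1/3, -13/15, 2/15, 1/15, 7/15] . pi = 0
  [1/15, 1/15, -14/15, 2/5, 1/5] . pi = 0
  [1/5, 1/15, 1/3, -13/15, 1/5] . pi = 0
  [1, 1, 1, 1, 1] . pi = 1

Solving yields:
  pi_X = 3325/27243
  pi_Y = 13255/54486
  pi_Z = 499/3027
  pi_W = 4841/27243
  pi_U = 15917/54486

Verification (pi * P):
  3325/27243*1/3 + 13255/54486*1/15 + 499/3027*2/15 + 4841/27243*2/15 + 15917/54486*1/15 = 3325/27243 = pi_X  (ok)
  3325/27243*1/3 + 13255/54486*2/15 + 499/3027*2/15 + 4841/27243*1/15 + 15917/54486*7/15 = 13255/54486 = pi_Y  (ok)
  3325/27243*1/15 + 13255/54486*1/15 + 499/3027*1/15 + 4841/27243*2/5 + 15917/54486*1/5 = 499/3027 = pi_Z  (ok)
  3325/27243*1/5 + 13255/54486*1/15 + 499/3027*1/3 + 4841/27243*2/15 + 15917/54486*1/5 = 4841/27243 = pi_W  (ok)
  3325/27243*1/15 + 13255/54486*2/3 + 499/3027*1/3 + 4841/27243*4/15 + 15917/54486*1/15 = 15917/54486 = pi_U  (ok)

Answer: 3325/27243 13255/54486 499/3027 4841/27243 15917/54486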